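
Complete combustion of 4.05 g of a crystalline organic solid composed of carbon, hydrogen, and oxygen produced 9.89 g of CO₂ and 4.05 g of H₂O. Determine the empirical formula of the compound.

C4H8O

mol C = 9.89 g CO₂ ÷ 44.009 g/mol = 0.2247 mol
mol H = 2 × 4.05 g H₂O ÷ 18.015 g/mol = 0.4496 mol
mass O = 4.05 − (2.699 + 0.4532) = 0.8976 g → mol O = 0.8976 ÷ 15.999 = 0.05610 mol
Divide by the smallest (0.05610 mol): C 4.006, H 8.014, O 1.000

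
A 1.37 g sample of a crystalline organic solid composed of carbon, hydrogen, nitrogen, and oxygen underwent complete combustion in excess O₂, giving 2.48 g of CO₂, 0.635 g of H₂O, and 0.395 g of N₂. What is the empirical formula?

mol C = 2.48 g CO₂ ÷ 44.009 g/mol = 0.05635 mol
mol H = 2 × 0.635 g H₂O ÷ 18.015 g/mol = 0.07050 mol
mol N = 2 × 0.395 g N₂ ÷ 28.014 g/mol = 0.02820 mol
mass O = 1.37 − (0.6768 + 0.07106 + 0.3950) = 0.2271 g → mol O = 0.2271 ÷ 15.999 = 0.01419 mol
Divide by the smallest (0.01419 mol): C 3.970, H 4.967, N 1.987, O 1.000

C4H5N2O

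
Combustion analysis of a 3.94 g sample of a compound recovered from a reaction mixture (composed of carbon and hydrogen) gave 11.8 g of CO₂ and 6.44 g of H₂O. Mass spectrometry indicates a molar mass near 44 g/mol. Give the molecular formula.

mol C = 11.8 g CO₂ ÷ 44.009 g/mol = 0.2681 mol
mol H = 2 × 6.44 g H₂O ÷ 18.015 g/mol = 0.7150 mol
Divide by the smallest (0.2681 mol): C 1.000, H 2.666
Multiplying each by 3 gives whole numbers: C 3.00, H 8.00
Empirical formula: C3H8
Empirical-formula mass = 44.10 g/mol; 44 ÷ 44.10 ≈ 1, so the molecular formula is C3H8.

C3H8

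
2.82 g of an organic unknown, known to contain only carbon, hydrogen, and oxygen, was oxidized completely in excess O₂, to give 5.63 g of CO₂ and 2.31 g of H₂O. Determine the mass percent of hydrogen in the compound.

9.2%

mol C = 5.63 g CO₂ ÷ 44.009 g/mol = 0.1279 mol
mol H = 2 × 2.31 g H₂O ÷ 18.015 g/mol = 0.2565 mol
mass O = 2.82 − (1.537 + 0.2585) = 1.025 g → mol O = 1.025 ÷ 15.999 = 0.06406 mol
mass % H = 0.2585 g ÷ 2.82 g × 100%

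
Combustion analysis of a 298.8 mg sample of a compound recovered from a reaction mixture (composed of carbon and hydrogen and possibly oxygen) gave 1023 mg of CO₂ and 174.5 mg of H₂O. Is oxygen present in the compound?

mol C = 1.023 g CO₂ ÷ 44.009 g/mol = 0.023245 mol
mol H = 2 × 0.1745 g H₂O ÷ 18.015 g/mol = 0.019373 mol
C and H together account for 0.29873 g — essentially the entire 0.2988 g sample — so the compound contains no oxygen.

no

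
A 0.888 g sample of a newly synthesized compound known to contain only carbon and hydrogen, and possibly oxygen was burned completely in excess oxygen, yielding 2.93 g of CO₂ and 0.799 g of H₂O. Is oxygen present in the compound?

mol C = 2.93 g CO₂ ÷ 44.009 g/mol = 0.06658 mol
mol H = 2 × 0.799 g H₂O ÷ 18.015 g/mol = 0.08870 mol
C and H together account for 0.8891 g — essentially the entire 0.888 g sample — so the compound contains no oxygen.

no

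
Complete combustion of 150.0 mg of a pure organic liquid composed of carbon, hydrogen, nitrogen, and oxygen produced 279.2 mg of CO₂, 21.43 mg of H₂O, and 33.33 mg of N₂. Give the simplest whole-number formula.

C8H3N3O3

mol C = 0.2792 g CO₂ ÷ 44.009 g/mol = 0.0063442 mol
mol H = 2 × 0.02143 g H₂O ÷ 18.015 g/mol = 0.0023791 mol
mol N = 2 × 0.03333 g N₂ ÷ 28.014 g/mol = 0.0023795 mol
mass O = 0.1500 − (0.076200 + 0.0023982 + 0.033330) = 0.038072 g → mol O = 0.038072 ÷ 15.999 = 0.0023797 mol
Divide by the smallest (0.0023791 mol): C 2.667, H 1.000, N 1.000, O 1.000
Multiplying each by 3 gives whole numbers: C 8.00, H 3.00, N 3.00, O 3.00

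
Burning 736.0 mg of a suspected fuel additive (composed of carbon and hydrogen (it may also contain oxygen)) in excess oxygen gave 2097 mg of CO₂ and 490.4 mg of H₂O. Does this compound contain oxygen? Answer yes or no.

mol C = 2.097 g CO₂ ÷ 44.009 g/mol = 0.047649 mol
mol H = 2 × 0.4904 g H₂O ÷ 18.015 g/mol = 0.054444 mol
C and H account for only 0.62720 g of the 0.7360 g sample; the remaining 0.10880 g must be oxygen.

yes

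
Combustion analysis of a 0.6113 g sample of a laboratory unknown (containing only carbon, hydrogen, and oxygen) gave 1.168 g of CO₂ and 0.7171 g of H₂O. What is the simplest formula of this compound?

mol C = 1.168 g CO₂ ÷ 44.009 g/mol = 0.026540 mol
mol H = 2 × 0.7171 g H₂O ÷ 18.015 g/mol = 0.079611 mol
mass O = 0.6113 − (0.31877 + 0.080248) = 0.21228 g → mol O = 0.21228 ÷ 15.999 = 0.013268 mol
Divide by the smallest (0.013268 mol): C 2.000, H 6.000, O 1.000

C2H6O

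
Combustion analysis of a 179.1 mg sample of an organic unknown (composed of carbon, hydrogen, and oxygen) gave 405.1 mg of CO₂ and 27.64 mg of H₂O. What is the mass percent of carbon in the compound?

mol C = 0.4051 g CO₂ ÷ 44.009 g/mol = 0.0092049 mol
mol H = 2 × 0.02764 g H₂O ÷ 18.015 g/mol = 0.0030686 mol
mass O = 0.1791 − (0.11056 + 0.0030931) = 0.065446 g → mol O = 0.065446 ÷ 15.999 = 0.0040907 mol
mass % C = 0.11056 g ÷ 0.1791 g × 100%

61.73%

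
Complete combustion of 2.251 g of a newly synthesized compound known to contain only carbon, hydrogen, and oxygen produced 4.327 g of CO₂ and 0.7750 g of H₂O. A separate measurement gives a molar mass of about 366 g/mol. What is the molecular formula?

C16H14O10

mol C = 4.327 g CO₂ ÷ 44.009 g/mol = 0.098321 mol
mol H = 2 × 0.7750 g H₂O ÷ 18.015 g/mol = 0.086039 mol
mass O = 2.251 − (1.1809 + 0.086728) = 0.98334 g → mol O = 0.98334 ÷ 15.999 = 0.061463 mol
Divide by the smallest (0.061463 mol): C 1.600, H 1.400, O 1.000
Multiplying each by 5 gives whole numbers: C 8.00, H 7.00, O 5.00
Empirical formula: C8H7O5
Empirical-formula mass = 183.14 g/mol; 366 ÷ 183.14 ≈ 2, so the molecular formula is C16H14O10.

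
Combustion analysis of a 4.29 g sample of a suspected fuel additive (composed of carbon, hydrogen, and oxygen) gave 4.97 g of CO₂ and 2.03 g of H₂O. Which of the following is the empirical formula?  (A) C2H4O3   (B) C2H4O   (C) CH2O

mol C = 4.97 g CO₂ ÷ 44.009 g/mol = 0.1129 mol
mol H = 2 × 2.03 g H₂O ÷ 18.015 g/mol = 0.2254 mol
mass O = 4.29 − (1.356 + 0.2272) = 2.706 g → mol O = 2.706 ÷ 15.999 = 0.1692 mol
Divide by the smallest (0.1129 mol): C 1.000, H 1.996, O 1.498
Multiplying each by 2 gives whole numbers: C 2.00, H 3.99, O 3.00

(A) C2H4O3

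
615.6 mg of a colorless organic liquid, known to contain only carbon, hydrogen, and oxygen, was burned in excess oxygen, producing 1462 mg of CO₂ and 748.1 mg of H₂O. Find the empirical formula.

mol C = 1.462 g CO₂ ÷ 44.009 g/mol = 0.033220 mol
mol H = 2 × 0.7481 g H₂O ÷ 18.015 g/mol = 0.083053 mol
mass O = 0.6156 − (0.39901 + 0.083717) = 0.13287 g → mol O = 0.13287 ÷ 15.999 = 0.0083050 mol
Divide by the smallest (0.0083050 mol): C 4.000, H 10.000, O 1.000

C4H10O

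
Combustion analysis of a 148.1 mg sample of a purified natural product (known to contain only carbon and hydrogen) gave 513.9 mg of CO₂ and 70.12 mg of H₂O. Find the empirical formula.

mol C = 0.5139 g CO₂ ÷ 44.009 g/mol = 0.011677 mol
mol H = 2 × 0.07012 g H₂O ÷ 18.015 g/mol = 0.0077846 mol
Divide by the smallest (0.0077846 mol): C 1.500, H 1.000
Multiplying each by 2 gives whole numbers: C 3.00, H 2.00

C3H2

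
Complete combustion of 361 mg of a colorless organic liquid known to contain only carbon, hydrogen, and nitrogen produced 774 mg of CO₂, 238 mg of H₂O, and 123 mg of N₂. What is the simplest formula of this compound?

C2H3N

mol C = 0.774 g CO₂ ÷ 44.009 g/mol = 0.01759 mol
mol H = 2 × 0.238 g H₂O ÷ 18.015 g/mol = 0.02642 mol
mol N = 2 × 0.123 g N₂ ÷ 28.014 g/mol = 0.008781 mol
Divide by the smallest (0.008781 mol): C 2.003, H 3.009, N 1.000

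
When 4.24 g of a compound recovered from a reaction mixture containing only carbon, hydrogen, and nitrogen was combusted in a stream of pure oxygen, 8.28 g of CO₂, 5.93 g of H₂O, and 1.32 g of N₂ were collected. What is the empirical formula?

C2H7N

mol C = 8.28 g CO₂ ÷ 44.009 g/mol = 0.1881 mol
mol H = 2 × 5.93 g H₂O ÷ 18.015 g/mol = 0.6583 mol
mol N = 2 × 1.32 g N₂ ÷ 28.014 g/mol = 0.09424 mol
Divide by the smallest (0.09424 mol): C 1.996, H 6.986, N 1.000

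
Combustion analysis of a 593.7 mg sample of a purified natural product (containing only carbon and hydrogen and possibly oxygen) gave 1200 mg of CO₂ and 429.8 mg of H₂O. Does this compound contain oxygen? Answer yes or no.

yes

mol C = 1.200 g CO₂ ÷ 44.009 g/mol = 0.027267 mol
mol H = 2 × 0.4298 g H₂O ÷ 18.015 g/mol = 0.047716 mol
C and H account for only 0.37560 g of the 0.5937 g sample; the remaining 0.21810 g must be oxygen.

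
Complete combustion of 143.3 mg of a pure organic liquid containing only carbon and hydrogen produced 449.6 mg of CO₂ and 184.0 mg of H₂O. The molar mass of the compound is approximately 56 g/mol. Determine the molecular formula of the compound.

C4H8

mol C = 0.4496 g CO₂ ÷ 44.009 g/mol = 0.010216 mol
mol H = 2 × 0.1840 g H₂O ÷ 18.015 g/mol = 0.020427 mol
Divide by the smallest (0.010216 mol): C 1.000, H 2.000
Empirical formula: CH2
Empirical-formula mass = 14.03 g/mol; 56 ÷ 14.03 ≈ 4, so the molecular formula is C4H8.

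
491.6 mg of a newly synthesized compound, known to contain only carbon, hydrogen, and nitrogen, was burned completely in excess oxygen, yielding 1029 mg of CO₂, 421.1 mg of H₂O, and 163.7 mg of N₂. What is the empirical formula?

C2H4N

mol C = 1.029 g CO₂ ÷ 44.009 g/mol = 0.023382 mol
mol H = 2 × 0.4211 g H₂O ÷ 18.015 g/mol = 0.046750 mol
mol N = 2 × 0.1637 g N₂ ÷ 28.014 g/mol = 0.011687 mol
Divide by the smallest (0.011687 mol): C 2.001, H 4.000, N 1.000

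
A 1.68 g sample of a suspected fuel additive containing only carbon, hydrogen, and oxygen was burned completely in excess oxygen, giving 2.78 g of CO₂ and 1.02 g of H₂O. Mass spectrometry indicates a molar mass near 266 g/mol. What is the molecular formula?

mol C = 2.78 g CO₂ ÷ 44.009 g/mol = 0.06317 mol
mol H = 2 × 1.02 g H₂O ÷ 18.015 g/mol = 0.1132 mol
mass O = 1.68 − (0.7587 + 0.1141) = 0.8071 g → mol O = 0.8071 ÷ 15.999 = 0.05045 mol
Divide by the smallest (0.05045 mol): C 1.252, H 2.245, O 1.000
Multiplying each by 4 gives whole numbers: C 5.01, H 8.98, O 4.00
Empirical formula: C5H9O4
Empirical-formula mass = 133.12 g/mol; 266 ÷ 133.12 ≈ 2, so the molecular formula is C10H18O8.

C10H18O8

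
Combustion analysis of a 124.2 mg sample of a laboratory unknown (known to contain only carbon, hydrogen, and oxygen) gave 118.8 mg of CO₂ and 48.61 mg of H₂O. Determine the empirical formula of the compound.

CH2O2

mol C = 0.1188 g CO₂ ÷ 44.009 g/mol = 0.0026994 mol
mol H = 2 × 0.04861 g H₂O ÷ 18.015 g/mol = 0.0053966 mol
mass O = 0.1242 − (0.032423 + 0.0054398) = 0.086337 g → mol O = 0.086337 ÷ 15.999 = 0.0053964 mol
Divide by the smallest (0.0026994 mol): C 1.000, H 1.999, O 1.999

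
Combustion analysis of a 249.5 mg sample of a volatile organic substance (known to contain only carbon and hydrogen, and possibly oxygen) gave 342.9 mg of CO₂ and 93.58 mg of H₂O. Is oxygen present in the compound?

yes

mol C = 0.3429 g CO₂ ÷ 44.009 g/mol = 0.0077916 mol
mol H = 2 × 0.09358 g H₂O ÷ 18.015 g/mol = 0.010389 mol
C and H account for only 0.10406 g of the 0.2495 g sample; the remaining 0.14544 g must be oxygen.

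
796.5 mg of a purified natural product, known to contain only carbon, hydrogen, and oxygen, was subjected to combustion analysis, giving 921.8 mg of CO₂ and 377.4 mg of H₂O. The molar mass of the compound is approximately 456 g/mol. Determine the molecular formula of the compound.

C12H24O18

mol C = 0.9218 g CO₂ ÷ 44.009 g/mol = 0.020946 mol
mol H = 2 × 0.3774 g H₂O ÷ 18.015 g/mol = 0.041898 mol
mass O = 0.7965 − (0.25158 + 0.042234) = 0.50269 g → mol O = 0.50269 ÷ 15.999 = 0.031420 mol
Divide by the smallest (0.020946 mol): C 1.000, H 2.000, O 1.500
Multiplying each by 2 gives whole numbers: C 2.00, H 4.00, O 3.00
Empirical formula: C2H4O3
Empirical-formula mass = 76.05 g/mol; 456 ÷ 76.05 ≈ 6, so the molecular formula is C12H24O18.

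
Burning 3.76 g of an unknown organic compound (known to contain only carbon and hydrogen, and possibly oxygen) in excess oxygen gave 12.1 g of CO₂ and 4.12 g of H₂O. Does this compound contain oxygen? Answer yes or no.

no

mol C = 12.1 g CO₂ ÷ 44.009 g/mol = 0.2749 mol
mol H = 2 × 4.12 g H₂O ÷ 18.015 g/mol = 0.4574 mol
C and H together account for 3.763 g — essentially the entire 3.76 g sample — so the compound contains no oxygen.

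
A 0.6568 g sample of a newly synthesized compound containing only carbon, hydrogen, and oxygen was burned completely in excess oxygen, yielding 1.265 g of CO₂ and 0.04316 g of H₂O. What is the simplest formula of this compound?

mol C = 1.265 g CO₂ ÷ 44.009 g/mol = 0.028744 mol
mol H = 2 × 0.04316 g H₂O ÷ 18.015 g/mol = 0.0047916 mol
mass O = 0.6568 − (0.34525 + 0.0048299) = 0.30672 g → mol O = 0.30672 ÷ 15.999 = 0.019171 mol
Divide by the smallest (0.0047916 mol): C 5.999, H 1.000, O 4.001

C6HO4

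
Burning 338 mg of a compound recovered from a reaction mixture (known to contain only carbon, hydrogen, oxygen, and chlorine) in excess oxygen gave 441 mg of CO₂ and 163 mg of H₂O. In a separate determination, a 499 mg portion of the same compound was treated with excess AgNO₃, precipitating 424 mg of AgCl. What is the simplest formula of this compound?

C5H9ClO4

mol C = 0.441 g CO₂ ÷ 44.009 g/mol = 0.01002 mol
mol H = 2 × 0.163 g H₂O ÷ 18.015 g/mol = 0.01810 mol
From the AgCl data: mol Cl per gram of compound = (0.424 ÷ 143.318) ÷ 0.499 = 0.005929 mol/g, so in the 0.338 g combustion sample mol Cl = 0.002004 mol
mass O = 0.338 − (0.1204 + 0.01824 + 0.07104) = 0.1284 g → mol O = 0.1284 ÷ 15.999 = 0.008023 mol
Divide by the smallest (0.002004 mol): C 5.001, H 9.030, Cl 1.000, O 4.004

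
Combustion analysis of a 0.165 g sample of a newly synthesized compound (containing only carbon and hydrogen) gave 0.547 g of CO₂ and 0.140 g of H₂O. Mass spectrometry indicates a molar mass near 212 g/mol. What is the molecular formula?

C16H20

mol C = 0.547 g CO₂ ÷ 44.009 g/mol = 0.01243 mol
mol H = 2 × 0.140 g H₂O ÷ 18.015 g/mol = 0.01554 mol
Divide by the smallest (0.01243 mol): C 1.000, H 1.250
Multiplying each by 4 gives whole numbers: C 4.00, H 5.00
Empirical formula: C4H5
Empirical-formula mass = 53.08 g/mol; 212 ÷ 53.08 ≈ 4, so the molecular formula is C16H20.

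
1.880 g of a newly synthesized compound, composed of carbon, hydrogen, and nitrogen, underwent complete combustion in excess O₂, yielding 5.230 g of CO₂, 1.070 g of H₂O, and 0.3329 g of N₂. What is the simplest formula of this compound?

C5H5N

mol C = 5.230 g CO₂ ÷ 44.009 g/mol = 0.11884 mol
mol H = 2 × 1.070 g H₂O ÷ 18.015 g/mol = 0.11879 mol
mol N = 2 × 0.3329 g N₂ ÷ 28.014 g/mol = 0.023767 mol
Divide by the smallest (0.023767 mol): C 5.000, H 4.998, N 1.000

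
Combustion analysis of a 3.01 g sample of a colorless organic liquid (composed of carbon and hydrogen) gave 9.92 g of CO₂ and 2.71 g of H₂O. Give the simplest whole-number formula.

mol C = 9.92 g CO₂ ÷ 44.009 g/mol = 0.2254 mol
mol H = 2 × 2.71 g H₂O ÷ 18.015 g/mol = 0.3009 mol
Divide by the smallest (0.2254 mol): C 1.000, H 1.335
Multiplying each by 3 gives whole numbers: C 3.00, H 4.00

C3H4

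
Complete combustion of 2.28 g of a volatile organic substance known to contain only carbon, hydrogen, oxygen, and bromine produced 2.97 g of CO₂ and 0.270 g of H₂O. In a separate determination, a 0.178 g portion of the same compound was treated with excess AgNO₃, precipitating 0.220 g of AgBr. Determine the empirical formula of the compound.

mol C = 2.97 g CO₂ ÷ 44.009 g/mol = 0.06749 mol
mol H = 2 × 0.270 g H₂O ÷ 18.015 g/mol = 0.02998 mol
From the AgBr data: mol Br per gram of compound = (0.220 ÷ 187.772) ÷ 0.178 = 0.006582 mol/g, so in the 2.28 g combustion sample mol Br = 0.01501 mol
mass O = 2.28 − (0.8106 + 0.03021 + 1.199) = 0.2401 g → mol O = 0.2401 ÷ 15.999 = 0.01500 mol
Divide by the smallest (0.01500 mol): C 4.498, H 1.998, Br 1.000, O 1.000
Multiplying each by 2 gives whole numbers: C 9.00, H 4.00, Br 2.00, O 2.00

C9H4Br2O2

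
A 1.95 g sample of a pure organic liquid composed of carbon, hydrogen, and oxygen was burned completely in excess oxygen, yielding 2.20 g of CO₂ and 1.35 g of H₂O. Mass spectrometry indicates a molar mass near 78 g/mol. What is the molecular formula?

mol C = 2.20 g CO₂ ÷ 44.009 g/mol = 0.04999 mol
mol H = 2 × 1.35 g H₂O ÷ 18.015 g/mol = 0.1499 mol
mass O = 1.95 − (0.6004 + 0.1511) = 1.198 g → mol O = 1.198 ÷ 15.999 = 0.07491 mol
Divide by the smallest (0.04999 mol): C 1.000, H 2.998, O 1.499
Multiplying each by 2 gives whole numbers: C 2.00, H 6.00, O 3.00
Empirical formula: C2H6O3
Empirical-formula mass = 78.07 g/mol; 78 ÷ 78.07 ≈ 1, so the molecular formula is C2H6O3.

C2H6O3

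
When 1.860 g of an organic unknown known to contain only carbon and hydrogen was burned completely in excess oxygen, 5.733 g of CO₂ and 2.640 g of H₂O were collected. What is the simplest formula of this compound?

mol C = 5.733 g CO₂ ÷ 44.009 g/mol = 0.13027 mol
mol H = 2 × 2.640 g H₂O ÷ 18.015 g/mol = 0.29309 mol
Divide by the smallest (0.13027 mol): C 1.000, H 2.250
Multiplying each by 4 gives whole numbers: C 4.00, H 9.00

C4H9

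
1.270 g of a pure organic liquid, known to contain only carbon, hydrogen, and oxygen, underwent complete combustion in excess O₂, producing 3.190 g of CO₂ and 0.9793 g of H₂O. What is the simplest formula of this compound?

mol C = 3.190 g CO₂ ÷ 44.009 g/mol = 0.072485 mol
mol H = 2 × 0.9793 g H₂O ÷ 18.015 g/mol = 0.10872 mol
mass O = 1.270 − (0.87062 + 0.10959) = 0.28979 g → mol O = 0.28979 ÷ 15.999 = 0.018113 mol
Divide by the smallest (0.018113 mol): C 4.002, H 6.002, O 1.000

C4H6O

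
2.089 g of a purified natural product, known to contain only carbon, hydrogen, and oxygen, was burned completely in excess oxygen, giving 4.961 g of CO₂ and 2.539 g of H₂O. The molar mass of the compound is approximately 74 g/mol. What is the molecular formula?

C4H10O

mol C = 4.961 g CO₂ ÷ 44.009 g/mol = 0.11273 mol
mol H = 2 × 2.539 g H₂O ÷ 18.015 g/mol = 0.28188 mol
mass O = 2.089 − (1.3540 + 0.28413) = 0.45091 g → mol O = 0.45091 ÷ 15.999 = 0.028183 mol
Divide by the smallest (0.028183 mol): C 4.000, H 10.002, O 1.000
Empirical formula: C4H10O
Empirical-formula mass = 74.12 g/mol; 74 ÷ 74.12 ≈ 1, so the molecular formula is C4H10O.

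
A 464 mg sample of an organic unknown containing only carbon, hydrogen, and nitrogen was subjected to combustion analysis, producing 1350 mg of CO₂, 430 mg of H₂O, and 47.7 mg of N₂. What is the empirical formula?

C9H14N

mol C = 1.35 g CO₂ ÷ 44.009 g/mol = 0.03068 mol
mol H = 2 × 0.430 g H₂O ÷ 18.015 g/mol = 0.04774 mol
mol N = 2 × 0.0477 g N₂ ÷ 28.014 g/mol = 0.003405 mol
Divide by the smallest (0.003405 mol): C 9.008, H 14.018, N 1.000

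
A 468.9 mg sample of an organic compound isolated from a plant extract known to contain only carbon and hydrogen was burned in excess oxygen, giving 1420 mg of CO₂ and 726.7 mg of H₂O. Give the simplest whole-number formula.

C2H5

mol C = 1.420 g CO₂ ÷ 44.009 g/mol = 0.032266 mol
mol H = 2 × 0.7267 g H₂O ÷ 18.015 g/mol = 0.080677 mol
Divide by the smallest (0.032266 mol): C 1.000, H 2.500
Multiplying each by 2 gives whole numbers: C 2.00, H 5.00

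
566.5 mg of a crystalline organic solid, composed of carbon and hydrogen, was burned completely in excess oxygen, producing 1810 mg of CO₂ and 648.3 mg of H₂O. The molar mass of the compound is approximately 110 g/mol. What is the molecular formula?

C8H14

mol C = 1.810 g CO₂ ÷ 44.009 g/mol = 0.041128 mol
mol H = 2 × 0.6483 g H₂O ÷ 18.015 g/mol = 0.071973 mol
Divide by the smallest (0.041128 mol): C 1.000, H 1.750
Multiplying each by 4 gives whole numbers: C 4.00, H 7.00
Empirical formula: C4H7
Empirical-formula mass = 55.10 g/mol; 110 ÷ 55.10 ≈ 2, so the molecular formula is C8H14.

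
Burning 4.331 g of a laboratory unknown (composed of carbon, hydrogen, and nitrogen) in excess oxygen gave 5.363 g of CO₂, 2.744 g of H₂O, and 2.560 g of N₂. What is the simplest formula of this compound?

mol C = 5.363 g CO₂ ÷ 44.009 g/mol = 0.12186 mol
mol H = 2 × 2.744 g H₂O ÷ 18.015 g/mol = 0.30464 mol
mol N = 2 × 2.560 g N₂ ÷ 28.014 g/mol = 0.18277 mol
Divide by the smallest (0.12186 mol): C 1.000, H 2.500, N 1.500
Multiplying each by 2 gives whole numbers: C 2.00, H 5.00, N 3.00

C2H5N3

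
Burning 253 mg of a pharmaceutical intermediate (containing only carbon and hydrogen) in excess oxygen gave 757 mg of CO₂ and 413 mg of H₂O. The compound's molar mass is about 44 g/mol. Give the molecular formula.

C3H8

mol C = 0.757 g CO₂ ÷ 44.009 g/mol = 0.01720 mol
mol H = 2 × 0.413 g H₂O ÷ 18.015 g/mol = 0.04585 mol
Divide by the smallest (0.01720 mol): C 1.000, H 2.666
Multiplying each by 3 gives whole numbers: C 3.00, H 8.00
Empirical formula: C3H8
Empirical-formula mass = 44.10 g/mol; 44 ÷ 44.10 ≈ 1, so the molecular formula is C3H8.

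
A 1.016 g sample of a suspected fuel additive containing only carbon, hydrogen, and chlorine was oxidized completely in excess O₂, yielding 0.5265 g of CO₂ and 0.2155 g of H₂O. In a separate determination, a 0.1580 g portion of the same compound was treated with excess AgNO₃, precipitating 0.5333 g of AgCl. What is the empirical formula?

CH2Cl2

mol C = 0.5265 g CO₂ ÷ 44.009 g/mol = 0.011963 mol
mol H = 2 × 0.2155 g H₂O ÷ 18.015 g/mol = 0.023925 mol
From the AgCl data: mol Cl per gram of compound = (0.5333 ÷ 143.318) ÷ 0.1580 = 0.023551 mol/g, so in the 1.016 g combustion sample mol Cl = 0.023928 mol
Divide by the smallest (0.011963 mol): C 1.000, H 2.000, Cl 2.000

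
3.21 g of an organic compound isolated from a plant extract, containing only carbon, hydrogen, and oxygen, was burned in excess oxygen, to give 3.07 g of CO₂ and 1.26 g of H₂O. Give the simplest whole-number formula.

CH2O2

mol C = 3.07 g CO₂ ÷ 44.009 g/mol = 0.06976 mol
mol H = 2 × 1.26 g H₂O ÷ 18.015 g/mol = 0.1399 mol
mass O = 3.21 − (0.8379 + 0.1410) = 2.231 g → mol O = 2.231 ÷ 15.999 = 0.1395 mol
Divide by the smallest (0.06976 mol): C 1.000, H 2.005, O 1.999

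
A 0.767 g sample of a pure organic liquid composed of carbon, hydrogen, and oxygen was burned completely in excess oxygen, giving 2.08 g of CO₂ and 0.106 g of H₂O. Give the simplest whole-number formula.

C4HO

mol C = 2.08 g CO₂ ÷ 44.009 g/mol = 0.04726 mol
mol H = 2 × 0.106 g H₂O ÷ 18.015 g/mol = 0.01177 mol
mass O = 0.767 − (0.5677 + 0.01186) = 0.1875 g → mol O = 0.1875 ÷ 15.999 = 0.01172 mol
Divide by the smallest (0.01172 mol): C 4.034, H 1.004, O 1.000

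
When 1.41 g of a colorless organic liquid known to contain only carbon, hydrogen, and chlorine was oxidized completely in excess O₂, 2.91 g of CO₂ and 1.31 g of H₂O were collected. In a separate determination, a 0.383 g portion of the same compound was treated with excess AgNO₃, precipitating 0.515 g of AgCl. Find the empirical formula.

C5H11Cl

mol C = 2.91 g CO₂ ÷ 44.009 g/mol = 0.06612 mol
mol H = 2 × 1.31 g H₂O ÷ 18.015 g/mol = 0.1454 mol
From the AgCl data: mol Cl per gram of compound = (0.515 ÷ 143.318) ÷ 0.383 = 0.009382 mol/g, so in the 1.41 g combustion sample mol Cl = 0.01323 mol
Divide by the smallest (0.01323 mol): C 4.998, H 10.994, Cl 1.000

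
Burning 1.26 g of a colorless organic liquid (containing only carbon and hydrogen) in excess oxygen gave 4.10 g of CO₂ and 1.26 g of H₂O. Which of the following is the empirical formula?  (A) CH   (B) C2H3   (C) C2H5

mol C = 4.10 g CO₂ ÷ 44.009 g/mol = 0.09316 mol
mol H = 2 × 1.26 g H₂O ÷ 18.015 g/mol = 0.1399 mol
Divide by the smallest (0.09316 mol): C 1.000, H 1.501
Multiplying each by 2 gives whole numbers: C 2.00, H 3.00

(B) C2H3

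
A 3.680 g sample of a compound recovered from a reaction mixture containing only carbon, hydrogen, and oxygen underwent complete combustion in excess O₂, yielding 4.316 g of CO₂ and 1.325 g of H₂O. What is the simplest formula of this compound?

mol C = 4.316 g CO₂ ÷ 44.009 g/mol = 0.098071 mol
mol H = 2 × 1.325 g H₂O ÷ 18.015 g/mol = 0.14710 mol
mass O = 3.680 − (1.1779 + 0.14828) = 2.3538 g → mol O = 2.3538 ÷ 15.999 = 0.14712 mol
Divide by the smallest (0.098071 mol): C 1.000, H 1.500, O 1.500
Multiplying each by 2 gives whole numbers: C 2.00, H 3.00, O 3.00

C2H3O3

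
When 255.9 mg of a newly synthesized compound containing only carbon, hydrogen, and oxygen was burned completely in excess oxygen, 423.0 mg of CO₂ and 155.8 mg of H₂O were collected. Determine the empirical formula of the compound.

mol C = 0.4230 g CO₂ ÷ 44.009 g/mol = 0.0096117 mol
mol H = 2 × 0.1558 g H₂O ÷ 18.015 g/mol = 0.017297 mol
mass O = 0.2559 − (0.11545 + 0.017435) = 0.12302 g → mol O = 0.12302 ÷ 15.999 = 0.0076892 mol
Divide by the smallest (0.0076892 mol): C 1.250, H 2.249, O 1.000
Multiplying each by 4 gives whole numbers: C 5.00, H 9.00, O 4.00

C5H9O4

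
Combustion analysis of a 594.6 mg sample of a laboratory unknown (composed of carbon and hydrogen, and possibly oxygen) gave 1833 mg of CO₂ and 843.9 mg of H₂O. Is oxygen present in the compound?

mol C = 1.833 g CO₂ ÷ 44.009 g/mol = 0.041651 mol
mol H = 2 × 0.8439 g H₂O ÷ 18.015 g/mol = 0.093689 mol
C and H together account for 0.59470 g — essentially the entire 0.5946 g sample — so the compound contains no oxygen.

no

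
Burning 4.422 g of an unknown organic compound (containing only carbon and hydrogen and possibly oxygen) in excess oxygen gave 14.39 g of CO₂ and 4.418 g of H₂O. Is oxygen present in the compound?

no

mol C = 14.39 g CO₂ ÷ 44.009 g/mol = 0.32698 mol
mol H = 2 × 4.418 g H₂O ÷ 18.015 g/mol = 0.49048 mol
C and H together account for 4.4217 g — essentially the entire 4.422 g sample — so the compound contains no oxygen.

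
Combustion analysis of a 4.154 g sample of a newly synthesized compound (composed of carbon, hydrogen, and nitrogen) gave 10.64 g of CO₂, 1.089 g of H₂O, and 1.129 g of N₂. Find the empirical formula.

mol C = 10.64 g CO₂ ÷ 44.009 g/mol = 0.24177 mol
mol H = 2 × 1.089 g H₂O ÷ 18.015 g/mol = 0.12090 mol
mol N = 2 × 1.129 g N₂ ÷ 28.014 g/mol = 0.080603 mol
Divide by the smallest (0.080603 mol): C 3.000, H 1.500, N 1.000
Multiplying each by 2 gives whole numbers: C 6.00, H 3.00, N 2.00

C6H3N2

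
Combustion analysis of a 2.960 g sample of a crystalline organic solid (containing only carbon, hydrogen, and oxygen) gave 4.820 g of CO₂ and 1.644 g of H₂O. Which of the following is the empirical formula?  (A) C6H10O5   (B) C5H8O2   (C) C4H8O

mol C = 4.820 g CO₂ ÷ 44.009 g/mol = 0.10952 mol
mol H = 2 × 1.644 g H₂O ÷ 18.015 g/mol = 0.18251 mol
mass O = 2.960 − (1.3155 + 0.18397) = 1.4605 g → mol O = 1.4605 ÷ 15.999 = 0.091290 mol
Divide by the smallest (0.091290 mol): C 1.200, H 1.999, O 1.000
Multiplying each by 5 gives whole numbers: C 6.00, H 10.00, O 5.00

(A) C6H10O5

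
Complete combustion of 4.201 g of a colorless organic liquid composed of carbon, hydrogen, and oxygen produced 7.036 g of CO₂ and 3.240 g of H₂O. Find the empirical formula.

mol C = 7.036 g CO₂ ÷ 44.009 g/mol = 0.15988 mol
mol H = 2 × 3.240 g H₂O ÷ 18.015 g/mol = 0.35970 mol
mass O = 4.201 − (1.9203 + 0.36258) = 1.9181 g → mol O = 1.9181 ÷ 15.999 = 0.11989 mol
Divide by the smallest (0.11989 mol): C 1.334, H 3.000, O 1.000
Multiplying each by 3 gives whole numbers: C 4.00, H 9.00, O 3.00

C4H9O3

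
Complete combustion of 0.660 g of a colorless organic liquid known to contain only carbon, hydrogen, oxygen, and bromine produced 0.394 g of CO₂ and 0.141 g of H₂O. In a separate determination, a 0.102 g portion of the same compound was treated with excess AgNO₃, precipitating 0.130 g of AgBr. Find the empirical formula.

C4H7Br2O5

mol C = 0.394 g CO₂ ÷ 44.009 g/mol = 0.008953 mol
mol H = 2 × 0.141 g H₂O ÷ 18.015 g/mol = 0.01565 mol
From the AgBr data: mol Br per gram of compound = (0.130 ÷ 187.772) ÷ 0.102 = 0.006788 mol/g, so in the 0.660 g combustion sample mol Br = 0.004480 mol
mass O = 0.660 − (0.1075 + 0.01578 + 0.3580) = 0.1787 g → mol O = 0.1787 ÷ 15.999 = 0.01117 mol
Divide by the smallest (0.004480 mol): C 1.998, H 3.494, Br 1.000, O 2.494
Multiplying each by 2 gives whole numbers: C 4.00, H 6.99, Br 2.00, O 4.99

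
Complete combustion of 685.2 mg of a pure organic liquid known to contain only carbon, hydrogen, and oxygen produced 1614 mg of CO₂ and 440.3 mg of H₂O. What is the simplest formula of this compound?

mol C = 1.614 g CO₂ ÷ 44.009 g/mol = 0.036674 mol
mol H = 2 × 0.4403 g H₂O ÷ 18.015 g/mol = 0.048881 mol
mass O = 0.6852 − (0.44050 + 0.049273) = 0.19543 g → mol O = 0.19543 ÷ 15.999 = 0.012215 mol
Divide by the smallest (0.012215 mol): C 3.002, H 4.002, O 1.000

C3H4O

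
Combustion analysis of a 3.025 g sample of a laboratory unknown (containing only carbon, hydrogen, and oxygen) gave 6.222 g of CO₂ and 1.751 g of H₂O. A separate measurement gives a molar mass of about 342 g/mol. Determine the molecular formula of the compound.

mol C = 6.222 g CO₂ ÷ 44.009 g/mol = 0.14138 mol
mol H = 2 × 1.751 g H₂O ÷ 18.015 g/mol = 0.19439 mol
mass O = 3.025 − (1.6981 + 0.19595) = 1.1309 g → mol O = 1.1309 ÷ 15.999 = 0.070688 mol
Divide by the smallest (0.070688 mol): C 2.000, H 2.750, O 1.000
Multiplying each by 4 gives whole numbers: C 8.00, H 11.00, O 4.00
Empirical formula: C8H11O4
Empirical-formula mass = 171.17 g/mol; 342 ÷ 171.17 ≈ 2, so the molecular formula is C16H22O8.

C16H22O8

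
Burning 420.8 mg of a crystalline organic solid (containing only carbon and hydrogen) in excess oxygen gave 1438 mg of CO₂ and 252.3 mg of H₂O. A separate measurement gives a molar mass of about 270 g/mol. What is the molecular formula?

mol C = 1.438 g CO₂ ÷ 44.009 g/mol = 0.032675 mol
mol H = 2 × 0.2523 g H₂O ÷ 18.015 g/mol = 0.028010 mol
Divide by the smallest (0.028010 mol): C 1.167, H 1.000
Multiplying each by 6 gives whole numbers: C 7.00, H 6.00
Empirical formula: C7H6
Empirical-formula mass = 90.12 g/mol; 270 ÷ 90.12 ≈ 3, so the molecular formula is C21H18.

C21H18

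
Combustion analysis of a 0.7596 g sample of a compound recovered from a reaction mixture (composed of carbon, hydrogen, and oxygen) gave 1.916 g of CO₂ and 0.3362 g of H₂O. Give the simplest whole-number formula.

C7H6O2

mol C = 1.916 g CO₂ ÷ 44.009 g/mol = 0.043537 mol
mol H = 2 × 0.3362 g H₂O ÷ 18.015 g/mol = 0.037324 mol
mass O = 0.7596 − (0.52292 + 0.037623) = 0.19906 g → mol O = 0.19906 ÷ 15.999 = 0.012442 mol
Divide by the smallest (0.012442 mol): C 3.499, H 3.000, O 1.000
Multiplying each by 2 gives whole numbers: C 7.00, H 6.00, O 2.00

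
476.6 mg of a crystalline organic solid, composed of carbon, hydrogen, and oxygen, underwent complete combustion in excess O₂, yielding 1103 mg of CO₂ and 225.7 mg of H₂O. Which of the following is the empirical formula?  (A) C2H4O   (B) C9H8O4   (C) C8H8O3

mol C = 1.103 g CO₂ ÷ 44.009 g/mol = 0.025063 mol
mol H = 2 × 0.2257 g H₂O ÷ 18.015 g/mol = 0.025057 mol
mass O = 0.4766 − (0.30103 + 0.025257) = 0.15031 g → mol O = 0.15031 ÷ 15.999 = 0.0093950 mol
Divide by the smallest (0.0093950 mol): C 2.668, H 2.667, O 1.000
Multiplying each by 3 gives whole numbers: C 8.00, H 8.00, O 3.00

(C) C8H8O3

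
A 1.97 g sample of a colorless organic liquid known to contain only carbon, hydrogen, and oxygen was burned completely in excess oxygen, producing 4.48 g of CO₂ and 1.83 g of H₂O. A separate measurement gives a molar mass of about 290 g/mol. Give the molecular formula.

mol C = 4.48 g CO₂ ÷ 44.009 g/mol = 0.1018 mol
mol H = 2 × 1.83 g H₂O ÷ 18.015 g/mol = 0.2032 mol
mass O = 1.97 − (1.223 + 0.2048) = 0.5425 g → mol O = 0.5425 ÷ 15.999 = 0.03391 mol
Divide by the smallest (0.03391 mol): C 3.002, H 5.991, O 1.000
Empirical formula: C3H6O
Empirical-formula mass = 58.08 g/mol; 290 ÷ 58.08 ≈ 5, so the molecular formula is C15H30O5.

C15H30O5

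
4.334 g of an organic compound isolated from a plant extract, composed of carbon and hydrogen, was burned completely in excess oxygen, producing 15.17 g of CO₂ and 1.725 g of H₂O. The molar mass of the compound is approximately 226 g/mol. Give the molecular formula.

mol C = 15.17 g CO₂ ÷ 44.009 g/mol = 0.34470 mol
mol H = 2 × 1.725 g H₂O ÷ 18.015 g/mol = 0.19151 mol
Divide by the smallest (0.19151 mol): C 1.800, H 1.000
Multiplying each by 5 gives whole numbers: C 9.00, H 5.00
Empirical formula: C9H5
Empirical-formula mass = 113.14 g/mol; 226 ÷ 113.14 ≈ 2, so the molecular formula is C18H10.

C18H10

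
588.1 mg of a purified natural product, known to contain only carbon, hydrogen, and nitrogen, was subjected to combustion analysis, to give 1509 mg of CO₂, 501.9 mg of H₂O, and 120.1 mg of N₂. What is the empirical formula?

mol C = 1.509 g CO₂ ÷ 44.009 g/mol = 0.034288 mol
mol H = 2 × 0.5019 g H₂O ÷ 18.015 g/mol = 0.055720 mol
mol N = 2 × 0.1201 g N₂ ÷ 28.014 g/mol = 0.0085743 mol
Divide by the smallest (0.0085743 mol): C 3.999, H 6.499, N 1.000
Multiplying each by 2 gives whole numbers: C 8.00, H 13.00, N 2.00

C8H13N2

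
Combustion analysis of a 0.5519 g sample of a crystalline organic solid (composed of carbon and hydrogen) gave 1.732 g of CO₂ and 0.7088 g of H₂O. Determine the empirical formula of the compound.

CH2

mol C = 1.732 g CO₂ ÷ 44.009 g/mol = 0.039356 mol
mol H = 2 × 0.7088 g H₂O ÷ 18.015 g/mol = 0.078690 mol
Divide by the smallest (0.039356 mol): C 1.000, H 1.999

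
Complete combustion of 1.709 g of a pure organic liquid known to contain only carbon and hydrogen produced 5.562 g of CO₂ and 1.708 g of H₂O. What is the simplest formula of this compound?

mol C = 5.562 g CO₂ ÷ 44.009 g/mol = 0.12638 mol
mol H = 2 × 1.708 g H₂O ÷ 18.015 g/mol = 0.18962 mol
Divide by the smallest (0.12638 mol): C 1.000, H 1.500
Multiplying each by 2 gives whole numbers: C 2.00, H 3.00

C2H3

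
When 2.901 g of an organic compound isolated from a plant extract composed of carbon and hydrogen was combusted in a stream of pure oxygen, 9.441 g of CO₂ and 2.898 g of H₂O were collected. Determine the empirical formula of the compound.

mol C = 9.441 g CO₂ ÷ 44.009 g/mol = 0.21452 mol
mol H = 2 × 2.898 g H₂O ÷ 18.015 g/mol = 0.32173 mol
Divide by the smallest (0.21452 mol): C 1.000, H 1.500
Multiplying each by 2 gives whole numbers: C 2.00, H 3.00

C2H3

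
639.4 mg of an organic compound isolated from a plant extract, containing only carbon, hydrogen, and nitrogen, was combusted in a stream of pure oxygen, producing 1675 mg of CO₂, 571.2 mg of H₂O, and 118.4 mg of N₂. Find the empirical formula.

C9H15N2

mol C = 1.675 g CO₂ ÷ 44.009 g/mol = 0.038060 mol
mol H = 2 × 0.5712 g H₂O ÷ 18.015 g/mol = 0.063414 mol
mol N = 2 × 0.1184 g N₂ ÷ 28.014 g/mol = 0.0084529 mol
Divide by the smallest (0.0084529 mol): C 4.503, H 7.502, N 1.000
Multiplying each by 2 gives whole numbers: C 9.01, H 15.00, N 2.00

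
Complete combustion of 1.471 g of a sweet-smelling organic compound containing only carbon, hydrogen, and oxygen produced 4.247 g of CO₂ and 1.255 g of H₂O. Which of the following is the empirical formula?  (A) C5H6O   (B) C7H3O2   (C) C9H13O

mol C = 4.247 g CO₂ ÷ 44.009 g/mol = 0.096503 mol
mol H = 2 × 1.255 g H₂O ÷ 18.015 g/mol = 0.13933 mol
mass O = 1.471 − (1.1591 + 0.14044) = 0.17146 g → mol O = 0.17146 ÷ 15.999 = 0.010717 mol
Divide by the smallest (0.010717 mol): C 9.005, H 13.001, O 1.000

(C) C9H13O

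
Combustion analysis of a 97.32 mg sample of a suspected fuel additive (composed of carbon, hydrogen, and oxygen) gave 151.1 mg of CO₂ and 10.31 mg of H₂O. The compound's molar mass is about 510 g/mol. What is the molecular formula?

mol C = 0.1511 g CO₂ ÷ 44.009 g/mol = 0.0034334 mol
mol H = 2 × 0.01031 g H₂O ÷ 18.015 g/mol = 0.0011446 mol
mass O = 0.09732 − (0.041238 + 0.0011538) = 0.054928 g → mol O = 0.054928 ÷ 15.999 = 0.0034332 mol
Divide by the smallest (0.0011446 mol): C 3.000, H 1.000, O 2.999
Empirical formula: C3HO3
Empirical-formula mass = 85.04 g/mol; 510 ÷ 85.04 ≈ 6, so the molecular formula is C18H6O18.

C18H6O18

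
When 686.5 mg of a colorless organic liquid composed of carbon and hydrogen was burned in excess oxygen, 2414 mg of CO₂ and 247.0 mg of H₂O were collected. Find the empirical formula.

C2H

mol C = 2.414 g CO₂ ÷ 44.009 g/mol = 0.054852 mol
mol H = 2 × 0.2470 g H₂O ÷ 18.015 g/mol = 0.027422 mol
Divide by the smallest (0.027422 mol): C 2.000, H 1.000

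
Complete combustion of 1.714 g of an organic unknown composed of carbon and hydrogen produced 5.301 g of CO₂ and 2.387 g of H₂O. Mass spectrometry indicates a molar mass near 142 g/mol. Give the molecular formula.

C10H22

mol C = 5.301 g CO₂ ÷ 44.009 g/mol = 0.12045 mol
mol H = 2 × 2.387 g H₂O ÷ 18.015 g/mol = 0.26500 mol
Divide by the smallest (0.12045 mol): C 1.000, H 2.200
Multiplying each by 5 gives whole numbers: C 5.00, H 11.00
Empirical formula: C5H11
Empirical-formula mass = 71.14 g/mol; 142 ÷ 71.14 ≈ 2, so the molecular formula is C10H22.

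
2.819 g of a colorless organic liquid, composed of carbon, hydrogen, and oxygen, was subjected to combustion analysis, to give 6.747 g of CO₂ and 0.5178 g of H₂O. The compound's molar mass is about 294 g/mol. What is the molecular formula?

mol C = 6.747 g CO₂ ÷ 44.009 g/mol = 0.15331 mol
mol H = 2 × 0.5178 g H₂O ÷ 18.015 g/mol = 0.057485 mol
mass O = 2.819 − (1.8414 + 0.057945) = 0.91965 g → mol O = 0.91965 ÷ 15.999 = 0.057482 mol
Divide by the smallest (0.057482 mol): C 2.667, H 1.000, O 1.000
Multiplying each by 3 gives whole numbers: C 8.00, H 3.00, O 3.00
Empirical formula: C8H3O3
Empirical-formula mass = 147.11 g/mol; 294 ÷ 147.11 ≈ 2, so the molecular formula is C16H6O6.

C16H6O6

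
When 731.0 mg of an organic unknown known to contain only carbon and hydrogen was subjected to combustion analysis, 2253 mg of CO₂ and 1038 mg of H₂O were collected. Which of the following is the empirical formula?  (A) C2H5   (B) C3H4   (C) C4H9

mol C = 2.253 g CO₂ ÷ 44.009 g/mol = 0.051194 mol
mol H = 2 × 1.038 g H₂O ÷ 18.015 g/mol = 0.11524 mol
Divide by the smallest (0.051194 mol): C 1.000, H 2.251
Multiplying each by 4 gives whole numbers: C 4.00, H 9.00

(C) C4H9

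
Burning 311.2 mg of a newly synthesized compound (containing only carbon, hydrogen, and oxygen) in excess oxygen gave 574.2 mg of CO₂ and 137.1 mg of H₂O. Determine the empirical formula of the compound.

mol C = 0.5742 g CO₂ ÷ 44.009 g/mol = 0.013047 mol
mol H = 2 × 0.1371 g H₂O ÷ 18.015 g/mol = 0.015221 mol
mass O = 0.3112 − (0.15671 + 0.015342) = 0.13915 g → mol O = 0.13915 ÷ 15.999 = 0.0086972 mol
Divide by the smallest (0.0086972 mol): C 1.500, H 1.750, O 1.000
Multiplying each by 4 gives whole numbers: C 6.00, H 7.00, O 4.00

C6H7O4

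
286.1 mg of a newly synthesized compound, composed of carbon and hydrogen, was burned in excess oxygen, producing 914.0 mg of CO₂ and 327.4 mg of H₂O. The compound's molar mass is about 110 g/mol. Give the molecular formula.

mol C = 0.9140 g CO₂ ÷ 44.009 g/mol = 0.020768 mol
mol H = 2 × 0.3274 g H₂O ÷ 18.015 g/mol = 0.036347 mol
Divide by the smallest (0.020768 mol): C 1.000, H 1.750
Multiplying each by 4 gives whole numbers: C 4.00, H 7.00
Empirical formula: C4H7
Empirical-formula mass = 55.10 g/mol; 110 ÷ 55.10 ≈ 2, so the molecular formula is C8H14.

C8H14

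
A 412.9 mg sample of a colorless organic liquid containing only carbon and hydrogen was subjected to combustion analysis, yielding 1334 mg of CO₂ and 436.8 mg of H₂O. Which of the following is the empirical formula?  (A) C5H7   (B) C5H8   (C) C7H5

mol C = 1.334 g CO₂ ÷ 44.009 g/mol = 0.030312 mol
mol H = 2 × 0.4368 g H₂O ÷ 18.015 g/mol = 0.048493 mol
Divide by the smallest (0.030312 mol): C 1.000, H 1.600
Multiplying each by 5 gives whole numbers: C 5.00, H 8.00

(B) C5H8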